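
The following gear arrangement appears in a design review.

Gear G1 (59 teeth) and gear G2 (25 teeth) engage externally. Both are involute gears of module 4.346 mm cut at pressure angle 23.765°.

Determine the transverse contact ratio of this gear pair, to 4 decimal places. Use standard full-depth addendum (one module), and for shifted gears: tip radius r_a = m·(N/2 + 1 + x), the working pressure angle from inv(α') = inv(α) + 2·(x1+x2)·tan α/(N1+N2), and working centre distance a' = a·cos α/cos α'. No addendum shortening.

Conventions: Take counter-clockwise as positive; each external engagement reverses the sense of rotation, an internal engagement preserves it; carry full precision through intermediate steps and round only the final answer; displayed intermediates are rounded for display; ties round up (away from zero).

recognized (one external pair, fixed centres): single-mesh tooth geometry, m = 4.346, N1 = 59, N2 = 25
base radii: r_b1 = 117.335817, r_b2 = 49.718566
tip radii: r_a1 = 132.553000, r_a2 = 58.671000
no profile shift: α' = α, a' = a
action lengths: √(r_a1²−r_b1²) = 61.665257, √(r_a2²−r_b2²) = 31.150448
base pitch p_b = π·m·cos α = 12.495639
CR = (61.665257 + 31.150448 − 182.532000·sin 23.76500°)/12.495639 = 1.541162
contact ratio ≈ 1.5412

1.5412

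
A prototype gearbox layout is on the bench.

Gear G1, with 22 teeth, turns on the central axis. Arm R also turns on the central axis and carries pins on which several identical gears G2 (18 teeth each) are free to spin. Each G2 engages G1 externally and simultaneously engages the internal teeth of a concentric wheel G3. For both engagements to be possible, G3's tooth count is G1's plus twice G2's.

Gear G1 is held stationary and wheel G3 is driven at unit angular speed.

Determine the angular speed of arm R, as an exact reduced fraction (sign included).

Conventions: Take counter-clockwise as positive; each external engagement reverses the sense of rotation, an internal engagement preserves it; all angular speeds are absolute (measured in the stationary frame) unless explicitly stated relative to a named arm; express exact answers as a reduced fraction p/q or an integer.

recognized (axles ride arm R): planetary set, 22/18/58 teeth
ring teeth: 22 + 2·18 = 58
22(ω_sun−ω_arm) = −58(ω_ring−ω_arm),  ω_sun = 0, ω_ring = 1
22(0−ω_arm) = −58(1−ω_arm)  ⇒  80·ω_arm = 58  ⇒  ω_arm = 29/40
exact speed ratio = 29/40

29/40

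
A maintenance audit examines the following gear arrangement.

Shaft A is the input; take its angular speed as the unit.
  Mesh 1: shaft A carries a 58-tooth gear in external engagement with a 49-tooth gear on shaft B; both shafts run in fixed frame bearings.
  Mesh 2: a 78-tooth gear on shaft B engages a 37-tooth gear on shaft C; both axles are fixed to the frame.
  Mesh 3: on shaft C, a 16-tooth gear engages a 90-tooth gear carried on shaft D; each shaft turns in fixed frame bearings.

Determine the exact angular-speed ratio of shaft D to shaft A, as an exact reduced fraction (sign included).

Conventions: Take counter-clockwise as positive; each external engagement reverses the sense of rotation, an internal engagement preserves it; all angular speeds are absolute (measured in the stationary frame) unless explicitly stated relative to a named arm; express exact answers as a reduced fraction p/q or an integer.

class = fixed-axis compound train [3 meshes; 3 ratios multiply, 3 sense flips]
mesh 1 [58T→49T]: running ratio 58/49, sense −
mesh 2 [78T→37T]: running ratio 4524/1813, sense +
mesh 3 [16T→90T]: running ratio 12064/27195, sense −
ω_out/ω_in = -12064/27195

-12064/27195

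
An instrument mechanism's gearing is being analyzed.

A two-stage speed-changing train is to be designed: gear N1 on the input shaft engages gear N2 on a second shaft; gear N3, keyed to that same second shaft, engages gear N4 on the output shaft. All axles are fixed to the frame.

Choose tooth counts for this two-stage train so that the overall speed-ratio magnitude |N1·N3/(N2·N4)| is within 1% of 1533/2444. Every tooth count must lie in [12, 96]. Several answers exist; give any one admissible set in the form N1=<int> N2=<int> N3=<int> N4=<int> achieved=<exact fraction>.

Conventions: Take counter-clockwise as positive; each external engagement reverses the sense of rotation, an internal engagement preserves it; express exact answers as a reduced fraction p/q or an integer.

N1=21 N2=26 N3=73 N4=94 achieved=1533/2444

topology: fixed-axis compound train — 2 stages, target 1533/2444
target = 1533/2444 in lowest terms: an exact hit needs N1·N3 = k·1533 and N2·N4 = k·2444 for one integer k, every count in [12, 96]; additionally prefer no 1:1 stage (N1 ≠ N2, N3 ≠ N4)
k = 1: N1·N3 = 1533 = 21·73, N2·N4 = 2444 = 26·94
achieved = 21·73/(26·94) = 1533/2444; |achieved − target| = 0 ≤ 1533/244400 ✓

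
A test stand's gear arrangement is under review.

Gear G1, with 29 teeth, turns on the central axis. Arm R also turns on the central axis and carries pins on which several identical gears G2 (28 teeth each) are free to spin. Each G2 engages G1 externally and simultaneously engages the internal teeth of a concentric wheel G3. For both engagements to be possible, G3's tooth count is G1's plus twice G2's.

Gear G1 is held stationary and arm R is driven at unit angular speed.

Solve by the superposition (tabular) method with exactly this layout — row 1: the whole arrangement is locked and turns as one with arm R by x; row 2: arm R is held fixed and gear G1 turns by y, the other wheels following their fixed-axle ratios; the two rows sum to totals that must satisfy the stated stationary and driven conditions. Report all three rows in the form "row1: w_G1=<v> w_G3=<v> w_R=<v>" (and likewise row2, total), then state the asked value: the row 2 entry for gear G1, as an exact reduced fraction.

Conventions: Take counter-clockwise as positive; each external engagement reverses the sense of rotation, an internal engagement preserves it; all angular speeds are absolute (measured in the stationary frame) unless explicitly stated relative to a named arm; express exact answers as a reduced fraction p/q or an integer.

planetary set (29T centre, 28T on arm, 85T internal) — Willis relation
row 1 (train locked, turned with arm): all members turn x
superposition row 2 [arm held]: sun y, ring −(29/85)·y, arm 0
boundary: total ω_sun = x + y = 0 and total ω_arm = x = 1  ⇒  y = -1, x = 1
row 2 ring = −(29/85)·(-1) = 29/85
totals (row 1 + row 2): sun 1 + (-1) = 0, ring 1 + 29/85 = 114/85, arm 1 + 0 = 1
asked cell (row2, sun) = -1

row1: w_G1=1 w_G3=1 w_R=1
row2: w_G1=-1 w_G3=29/85 w_R=0
total: w_G1=0 w_G3=114/85 w_R=1
asked value: -1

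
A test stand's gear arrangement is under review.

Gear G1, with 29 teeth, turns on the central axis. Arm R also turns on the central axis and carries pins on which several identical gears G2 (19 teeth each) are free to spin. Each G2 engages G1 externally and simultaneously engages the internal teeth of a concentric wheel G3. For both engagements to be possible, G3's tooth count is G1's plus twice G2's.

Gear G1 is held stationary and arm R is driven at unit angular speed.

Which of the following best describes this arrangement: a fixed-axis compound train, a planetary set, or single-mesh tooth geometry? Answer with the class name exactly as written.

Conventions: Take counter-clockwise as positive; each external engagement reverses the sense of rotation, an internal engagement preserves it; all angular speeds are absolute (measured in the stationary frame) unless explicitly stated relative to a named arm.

topology: planetary set — G1 29T / G2 19T / G3 67T, arm = carrier (Willis)
classification: planetary set

planetary set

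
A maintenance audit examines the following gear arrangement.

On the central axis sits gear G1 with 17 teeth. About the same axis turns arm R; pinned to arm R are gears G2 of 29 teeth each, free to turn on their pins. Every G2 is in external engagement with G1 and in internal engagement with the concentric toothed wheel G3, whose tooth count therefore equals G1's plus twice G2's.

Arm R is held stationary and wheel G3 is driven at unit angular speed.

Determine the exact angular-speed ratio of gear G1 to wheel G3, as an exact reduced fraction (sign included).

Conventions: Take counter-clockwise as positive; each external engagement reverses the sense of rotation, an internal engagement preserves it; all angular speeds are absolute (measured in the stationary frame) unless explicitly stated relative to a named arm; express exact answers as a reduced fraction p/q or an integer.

-75/17

recognized (axles ride arm R): planetary set, 17/29/75 teeth
ring teeth: 17 + 2·29 = 75
17(ω_sun−ω_arm) = −75(ω_ring−ω_arm),  ω_arm = 0, ω_ring = 1
ω_sun = 0 − (75/17)(1−0) = -75/17
ω_out/ω_in = -75/17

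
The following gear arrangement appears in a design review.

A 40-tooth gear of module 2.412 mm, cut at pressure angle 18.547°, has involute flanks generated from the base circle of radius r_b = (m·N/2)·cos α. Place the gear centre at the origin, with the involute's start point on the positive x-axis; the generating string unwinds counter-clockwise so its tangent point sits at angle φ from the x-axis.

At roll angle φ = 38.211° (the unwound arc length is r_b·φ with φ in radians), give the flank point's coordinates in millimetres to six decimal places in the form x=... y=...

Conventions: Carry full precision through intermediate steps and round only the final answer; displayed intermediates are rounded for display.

recognized (one wheel, involute flank): single-mesh tooth geometry, m = 2.412, N = 40
pitch radius r_p = m·N/2 = 2.412·40/2 = 48.240000
base radius r_b = r_p·cos α = 48.240000·cos 18.547° = 45.734562
roll angle φ = 38.211° = 0.66690776 rad
x = r_b·(cos φ + φ·sin φ) = 54.801901
y = r_b·(sin φ − φ·cos φ) = 4.323946

x=54.801901 y=4.323946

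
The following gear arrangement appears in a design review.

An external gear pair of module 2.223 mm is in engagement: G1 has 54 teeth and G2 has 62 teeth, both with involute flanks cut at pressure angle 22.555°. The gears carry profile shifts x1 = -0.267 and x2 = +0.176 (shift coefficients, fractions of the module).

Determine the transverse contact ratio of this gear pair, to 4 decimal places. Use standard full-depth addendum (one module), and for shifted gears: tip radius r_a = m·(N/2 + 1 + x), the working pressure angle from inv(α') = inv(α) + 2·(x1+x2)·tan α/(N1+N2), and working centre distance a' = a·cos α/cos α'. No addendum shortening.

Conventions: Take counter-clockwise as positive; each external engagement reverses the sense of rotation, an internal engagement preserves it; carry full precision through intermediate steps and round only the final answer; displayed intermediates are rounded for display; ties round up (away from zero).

topology: single-mesh involute geometry — m = 2.223, 54T/62T pair
base radii: r_b1 = 55.430099, r_b2 = 63.641966
tip radii: r_a1 = 61.650459, r_a2 = 71.527248
inv(α') = inv(22.555°) + 2·(-0.267+0.176)·tan α/(54+62) = 0.02102797  ⇒  α' = 22.33621°
a' = a·cos α / cos α' = 128.9340·cos 22.555°/cos 22.33621° = 128.730774
action lengths: √(r_a1²−r_b1²) = 26.986723, √(r_a2²−r_b2²) = 32.647319
base pitch p_b = π·m·cos α = 6.449585
CR = (26.986723 + 32.647319 − 128.730774·sin 22.33621°)/6.449585 = 1.660740
contact ratio ≈ 1.6607

1.6607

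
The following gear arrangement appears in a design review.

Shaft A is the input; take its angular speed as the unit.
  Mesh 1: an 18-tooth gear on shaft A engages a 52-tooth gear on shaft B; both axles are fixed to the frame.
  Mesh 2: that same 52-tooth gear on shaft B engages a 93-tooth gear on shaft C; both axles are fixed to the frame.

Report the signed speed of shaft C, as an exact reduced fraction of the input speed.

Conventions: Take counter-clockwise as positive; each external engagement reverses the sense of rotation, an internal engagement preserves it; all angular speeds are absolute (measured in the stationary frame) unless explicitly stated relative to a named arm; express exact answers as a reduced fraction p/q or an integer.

2-mesh fixed-axis compound train (all bearings frame-fixed)
mesh 1 [18T→52T]: |ω|/ω_in = 1×18/52 = 9/26, sense flips to −
mesh 2 [52T→93T]: |ω|/ω_in = (9/26)×52/93 = 6/31, sense flips to +
signed output speed (× input speed) = 6/31

6/31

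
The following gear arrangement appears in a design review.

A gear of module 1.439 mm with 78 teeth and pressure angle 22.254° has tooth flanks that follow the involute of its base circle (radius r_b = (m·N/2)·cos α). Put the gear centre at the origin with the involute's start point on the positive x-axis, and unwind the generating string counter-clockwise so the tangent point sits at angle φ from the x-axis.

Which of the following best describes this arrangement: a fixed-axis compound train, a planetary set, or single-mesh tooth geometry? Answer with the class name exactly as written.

single-mesh tooth geometry

topology: single-mesh involute geometry — m = 1.439, N = 78
classification: single-mesh tooth geometry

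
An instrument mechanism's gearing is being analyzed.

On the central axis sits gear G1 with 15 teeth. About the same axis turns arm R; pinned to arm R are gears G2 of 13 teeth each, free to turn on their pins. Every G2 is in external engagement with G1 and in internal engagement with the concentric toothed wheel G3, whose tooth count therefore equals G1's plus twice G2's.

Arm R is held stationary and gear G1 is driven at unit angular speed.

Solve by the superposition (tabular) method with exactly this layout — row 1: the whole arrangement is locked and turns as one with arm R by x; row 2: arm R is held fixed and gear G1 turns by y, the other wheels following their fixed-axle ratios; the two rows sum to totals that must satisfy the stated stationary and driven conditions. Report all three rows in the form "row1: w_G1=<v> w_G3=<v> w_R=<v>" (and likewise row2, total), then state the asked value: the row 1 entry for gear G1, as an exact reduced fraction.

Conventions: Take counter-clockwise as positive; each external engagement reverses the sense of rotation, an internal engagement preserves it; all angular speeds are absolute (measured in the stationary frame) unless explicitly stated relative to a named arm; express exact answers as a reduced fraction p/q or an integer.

row1: w_G1=0 w_G3=0 w_R=0
row2: w_G1=1 w_G3=-15/41 w_R=0
total: w_G1=1 w_G3=-15/41 w_R=0
asked value: 0

recognized (axles ride arm R): planetary set, 15/13/41 teeth
superposition row 1 [locked train]: every member turns x
row 2 — arm fixed, fixed-axis ratios: sun y, ring −(15/41)·y, arm 0
boundary: total ω_arm = x = 0 and total ω_sun = x + y = 1  ⇒  y = 1, x = 0
row 2 ring = −(15/41)·1 = -15/41
totals (row 1 + row 2): sun 0 + 1 = 1, ring 0 + (-15/41) = -15/41, arm 0 + 0 = 0
asked cell (row1, sun) = 0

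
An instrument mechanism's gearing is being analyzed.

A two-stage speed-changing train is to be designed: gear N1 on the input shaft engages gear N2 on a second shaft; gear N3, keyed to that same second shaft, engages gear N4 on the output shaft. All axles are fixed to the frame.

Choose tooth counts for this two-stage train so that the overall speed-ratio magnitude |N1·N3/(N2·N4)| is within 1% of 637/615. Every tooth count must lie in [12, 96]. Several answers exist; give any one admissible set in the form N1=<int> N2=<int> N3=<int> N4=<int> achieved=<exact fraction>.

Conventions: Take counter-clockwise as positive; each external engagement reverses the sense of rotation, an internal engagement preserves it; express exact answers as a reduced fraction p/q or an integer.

N1=13 N2=15 N3=49 N4=41 achieved=637/615

topology: fixed-axis compound train — 2 stages, target 637/615
target = 637/615 in lowest terms: an exact hit needs N1·N3 = k·637 and N2·N4 = k·615 for one integer k, every count in [12, 96]; additionally prefer no 1:1 stage (N1 ≠ N2, N3 ≠ N4)
k = 1: N1·N3 = 637 = 13·49, N2·N4 = 615 = 15·41
achieved = 13·49/(15·41) = 637/615; |achieved − target| = 0 ≤ 637/61500 ✓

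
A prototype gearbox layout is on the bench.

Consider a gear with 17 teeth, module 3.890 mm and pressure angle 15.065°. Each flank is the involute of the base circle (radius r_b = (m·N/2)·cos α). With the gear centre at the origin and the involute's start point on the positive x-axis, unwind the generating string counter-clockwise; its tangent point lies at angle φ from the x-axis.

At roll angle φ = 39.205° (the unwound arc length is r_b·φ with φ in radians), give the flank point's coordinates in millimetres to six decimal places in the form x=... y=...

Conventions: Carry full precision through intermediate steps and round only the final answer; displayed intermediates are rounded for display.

x=38.550782 y=3.252695

topology: single-mesh involute geometry — m = 3.890, N = 17
pitch radius r_p = m·N/2 = 3.890·17/2 = 33.065000
base radius r_b = r_p·cos α = 33.065000·cos 15.065° = 31.928608
roll angle φ = 39.205° = 0.68425633 rad
x = r_b·(cos φ + φ·sin φ) = 38.550782
y = r_b·(sin φ − φ·cos φ) = 3.252695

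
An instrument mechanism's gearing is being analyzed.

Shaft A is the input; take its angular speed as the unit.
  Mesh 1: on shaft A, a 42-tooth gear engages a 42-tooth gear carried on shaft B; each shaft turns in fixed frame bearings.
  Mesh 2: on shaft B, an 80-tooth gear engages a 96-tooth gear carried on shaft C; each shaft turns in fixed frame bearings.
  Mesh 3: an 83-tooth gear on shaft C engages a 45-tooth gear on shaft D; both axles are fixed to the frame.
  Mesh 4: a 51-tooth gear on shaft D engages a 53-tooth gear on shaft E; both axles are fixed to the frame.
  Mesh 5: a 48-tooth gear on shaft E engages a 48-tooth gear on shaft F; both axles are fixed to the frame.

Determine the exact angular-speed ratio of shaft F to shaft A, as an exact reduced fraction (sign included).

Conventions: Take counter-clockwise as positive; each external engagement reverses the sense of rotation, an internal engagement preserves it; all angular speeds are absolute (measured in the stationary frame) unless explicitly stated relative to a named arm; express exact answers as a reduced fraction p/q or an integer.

class = fixed-axis compound train [5 meshes; 5 ratios multiply, 5 sense flips]
mesh 1 [42T→42T]: running ratio 1, sense −
mesh 2 [80T→96T]: running ratio 5/6, sense +
mesh 3 [83T→45T]: running ratio 83/54, sense −
mesh 4 [51T→53T]: running ratio 1411/954, sense +
mesh 5 [48T→48T]: running ratio 1411/954, sense −
ω_out/ω_in = -1411/954

-1411/954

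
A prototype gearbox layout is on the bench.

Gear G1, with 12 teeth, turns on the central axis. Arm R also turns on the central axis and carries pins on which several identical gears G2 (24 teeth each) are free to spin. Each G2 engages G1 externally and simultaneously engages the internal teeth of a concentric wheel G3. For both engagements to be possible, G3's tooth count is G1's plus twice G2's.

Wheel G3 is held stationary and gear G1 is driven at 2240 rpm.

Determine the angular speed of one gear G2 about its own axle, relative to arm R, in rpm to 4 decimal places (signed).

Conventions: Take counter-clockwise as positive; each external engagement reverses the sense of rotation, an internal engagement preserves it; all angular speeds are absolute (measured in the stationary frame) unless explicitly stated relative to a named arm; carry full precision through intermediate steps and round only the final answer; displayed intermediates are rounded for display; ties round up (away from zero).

-933.3333 rpm

planetary set (12T centre, 24T on arm, 60T internal) — Willis relation
normalise by the input: solve with ω_sun = 1, then scale by 2240 rpm
ring teeth: 12 + 2·24 = 60
12(ω_sun−ω_arm) = −60(ω_ring−ω_arm),  ω_ring = 0, ω_sun = 1
12(1−ω_arm) = −60(0−ω_arm)  ⇒  72·ω_arm = 12  ⇒  ω_arm = 1/6
sun–planet mesh: 12·(1−1/6) = −24·(ω_p−ω_arm)  ⇒  ω_p−ω_arm = -5/12
scale: ω_p−ω_arm = -5/12 × 2240 rpm = -933.3333 rpm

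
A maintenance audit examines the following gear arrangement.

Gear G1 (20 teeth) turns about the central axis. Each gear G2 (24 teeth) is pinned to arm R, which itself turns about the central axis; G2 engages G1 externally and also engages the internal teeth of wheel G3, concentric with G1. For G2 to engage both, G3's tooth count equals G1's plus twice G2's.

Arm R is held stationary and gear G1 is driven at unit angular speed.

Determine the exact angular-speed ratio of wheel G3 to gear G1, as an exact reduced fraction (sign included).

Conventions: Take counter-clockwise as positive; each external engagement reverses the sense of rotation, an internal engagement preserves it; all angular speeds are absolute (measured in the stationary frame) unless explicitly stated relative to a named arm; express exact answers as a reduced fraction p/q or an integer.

topology: planetary set — G1 20T / G2 24T / G3 68T, arm = carrier (Willis)
ring teeth: 20 + 2·24 = 68
20(ω_sun−ω_arm) = −68(ω_ring−ω_arm),  ω_arm = 0, ω_sun = 1
ω_ring = 0 − (20/68)(1−0) = -5/17
ω_out/ω_in = -5/17

-5/17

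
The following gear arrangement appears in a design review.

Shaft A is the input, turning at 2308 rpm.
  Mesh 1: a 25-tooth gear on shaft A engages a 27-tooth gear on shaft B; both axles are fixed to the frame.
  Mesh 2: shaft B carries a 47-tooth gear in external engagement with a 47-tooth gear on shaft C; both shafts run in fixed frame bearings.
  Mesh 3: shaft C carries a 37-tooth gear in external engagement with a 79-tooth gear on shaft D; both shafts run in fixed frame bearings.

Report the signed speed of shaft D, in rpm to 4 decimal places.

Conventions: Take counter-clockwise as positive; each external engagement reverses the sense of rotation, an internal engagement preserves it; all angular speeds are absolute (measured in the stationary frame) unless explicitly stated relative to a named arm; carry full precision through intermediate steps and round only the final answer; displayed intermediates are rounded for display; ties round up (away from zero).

-1000.8908 rpm

class = fixed-axis compound train [3 meshes; 3 ratios multiply, 3 sense flips]
mesh 1 [25T→27T]: ω = 2308.0000×25/27 = 2137.0370 rpm, sense flips to −
mesh 2 [47T→47T]: ω = 2137.0370×47/47 = 2137.0370 rpm, sense flips to +
mesh 3 [37T→79T]: ω = 2137.0370×37/79 = 1000.8908 rpm, sense flips to −
signed output speed = -1000.8908 rpm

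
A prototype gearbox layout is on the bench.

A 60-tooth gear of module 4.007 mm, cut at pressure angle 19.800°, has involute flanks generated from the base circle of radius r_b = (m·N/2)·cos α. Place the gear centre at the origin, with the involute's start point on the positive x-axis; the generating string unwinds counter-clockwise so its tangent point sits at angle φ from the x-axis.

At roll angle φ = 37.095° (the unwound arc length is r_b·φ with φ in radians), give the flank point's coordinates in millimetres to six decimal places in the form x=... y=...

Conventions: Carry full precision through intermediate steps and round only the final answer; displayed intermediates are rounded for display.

x=134.380987 y=9.808840

single-mesh involute tooth geometry (60T wheel at module 4.007)
pitch radius r_p = m·N/2 = 4.007·60/2 = 120.210000
base radius r_b = r_p·cos α = 120.210000·cos 19.800° = 113.103277
roll angle φ = 37.095° = 0.64742989 rad
x = r_b·(cos φ + φ·sin φ) = 134.380987
y = r_b·(sin φ − φ·cos φ) = 9.808840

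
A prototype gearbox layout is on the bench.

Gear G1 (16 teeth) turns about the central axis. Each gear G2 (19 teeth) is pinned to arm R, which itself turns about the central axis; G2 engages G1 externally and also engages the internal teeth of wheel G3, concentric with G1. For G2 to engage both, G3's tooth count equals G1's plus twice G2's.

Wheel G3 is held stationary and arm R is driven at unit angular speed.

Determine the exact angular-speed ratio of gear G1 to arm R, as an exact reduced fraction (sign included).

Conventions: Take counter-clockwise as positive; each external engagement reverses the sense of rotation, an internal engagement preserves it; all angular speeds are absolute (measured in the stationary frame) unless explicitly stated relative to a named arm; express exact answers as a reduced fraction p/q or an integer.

35/8

planetary set (16T centre, 19T on arm, 54T internal) — Willis relation
ring teeth: 16 + 2·19 = 54
16(ω_sun−ω_arm) = −54(ω_ring−ω_arm),  ω_ring = 0, ω_arm = 1
ω_sun = 1 − (54/16)(0−1) = 35/8
ω_out/ω_in = 35/8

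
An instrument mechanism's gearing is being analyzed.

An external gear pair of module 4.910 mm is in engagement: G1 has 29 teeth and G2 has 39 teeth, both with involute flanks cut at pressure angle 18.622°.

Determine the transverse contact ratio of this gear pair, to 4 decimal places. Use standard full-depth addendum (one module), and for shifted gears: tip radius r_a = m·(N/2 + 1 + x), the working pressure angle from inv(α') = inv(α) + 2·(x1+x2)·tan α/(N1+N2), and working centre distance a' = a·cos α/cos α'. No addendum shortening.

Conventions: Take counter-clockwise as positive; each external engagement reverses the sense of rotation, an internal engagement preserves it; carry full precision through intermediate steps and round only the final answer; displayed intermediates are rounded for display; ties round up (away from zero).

1.7435

recognized (one external pair, fixed centres): single-mesh tooth geometry, m = 4.910, N1 = 29, N2 = 39
base radii: r_b1 = 67.467648, r_b2 = 90.732354
tip radii: r_a1 = 76.105000, r_a2 = 100.655000
no profile shift: α' = α, a' = a
action lengths: √(r_a1²−r_b1²) = 35.214877, √(r_a2²−r_b2²) = 43.578309
base pitch p_b = π·m·cos α = 14.617646
CR = (35.214877 + 43.578309 − 166.940000·sin 18.62200°)/14.617646 = 1.743466
contact ratio ≈ 1.7435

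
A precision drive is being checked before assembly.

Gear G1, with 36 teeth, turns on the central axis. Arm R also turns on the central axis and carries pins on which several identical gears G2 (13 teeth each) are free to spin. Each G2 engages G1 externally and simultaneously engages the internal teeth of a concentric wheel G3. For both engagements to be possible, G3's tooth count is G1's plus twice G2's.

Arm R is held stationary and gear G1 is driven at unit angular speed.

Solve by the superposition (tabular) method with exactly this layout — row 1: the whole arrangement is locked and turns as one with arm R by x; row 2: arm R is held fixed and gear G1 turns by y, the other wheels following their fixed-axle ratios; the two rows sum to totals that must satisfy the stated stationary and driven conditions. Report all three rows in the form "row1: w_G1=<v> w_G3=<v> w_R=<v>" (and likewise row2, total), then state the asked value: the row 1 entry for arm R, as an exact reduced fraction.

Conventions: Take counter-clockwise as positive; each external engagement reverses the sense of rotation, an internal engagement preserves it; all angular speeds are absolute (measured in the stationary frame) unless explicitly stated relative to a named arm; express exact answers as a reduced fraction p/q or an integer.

class = planetary set [G3 = 36+2·13 = 62; Willis about the carrier]
row 1 (train locked, turned with arm): all members turn x
row 2 — arm fixed, fixed-axis ratios: sun y, ring −(36/62)·y, arm 0
boundary: total ω_arm = x = 0 and total ω_sun = x + y = 1  ⇒  y = 1, x = 0
row 2 ring = −(36/62)·1 = -18/31
totals (row 1 + row 2): sun 0 + 1 = 1, ring 0 + (-18/31) = -18/31, arm 0 + 0 = 0
asked cell (row1, arm) = 0

row1: w_G1=0 w_G3=0 w_R=0
row2: w_G1=1 w_G3=-18/31 w_R=0
total: w_G1=1 w_G3=-18/31 w_R=0
asked value: 0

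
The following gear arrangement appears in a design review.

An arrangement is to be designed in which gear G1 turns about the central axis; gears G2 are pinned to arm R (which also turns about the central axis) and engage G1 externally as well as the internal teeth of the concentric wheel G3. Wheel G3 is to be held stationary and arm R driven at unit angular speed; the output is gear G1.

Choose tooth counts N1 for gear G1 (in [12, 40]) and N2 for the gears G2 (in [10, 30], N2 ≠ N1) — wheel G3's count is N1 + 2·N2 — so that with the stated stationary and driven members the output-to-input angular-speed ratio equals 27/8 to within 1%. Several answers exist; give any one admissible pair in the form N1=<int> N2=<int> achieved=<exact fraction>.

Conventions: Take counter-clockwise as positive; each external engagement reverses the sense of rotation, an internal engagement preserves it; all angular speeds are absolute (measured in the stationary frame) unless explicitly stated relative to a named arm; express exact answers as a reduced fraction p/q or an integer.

N1=16 N2=11 achieved=27/8

planetary set to be sized for 27/8 (Willis relation)
Willis with ω_ring = 0: ω_sun/ω_arm = (N1+N3)/N1; set equal to 27/8  ⇒  N3/N1 = 27/8 − 1 = 19/8
N3 = N1 + 2·N2  ⇒  N2/N1 = (N3/N1 − 1)/2 = (19/8 − 1)/2 = 11/16
smallest multiple with N1 ≥ 12 and N2 ≥ 10: k = 1  ⇒  N1 = 1·16 = 16, N2 = 1·11 = 11 (N1 ≤ 40, N2 ≤ 30, N2 ≠ N1 ✓), N3 = 16 + 2·11 = 38
check: (N1+N3)/N1 with N1 = 16, N3 = 38 gives 27/8; |achieved − target| = 0 ≤ 27/800 ✓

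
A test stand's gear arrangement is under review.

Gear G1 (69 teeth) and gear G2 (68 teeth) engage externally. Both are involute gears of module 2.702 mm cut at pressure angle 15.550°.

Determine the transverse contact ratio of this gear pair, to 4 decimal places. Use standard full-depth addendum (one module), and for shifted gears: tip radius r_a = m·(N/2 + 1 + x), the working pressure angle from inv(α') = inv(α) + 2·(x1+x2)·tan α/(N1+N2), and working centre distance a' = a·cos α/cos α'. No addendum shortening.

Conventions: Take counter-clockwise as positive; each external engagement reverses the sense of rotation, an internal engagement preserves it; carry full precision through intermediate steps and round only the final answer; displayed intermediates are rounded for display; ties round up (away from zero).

recognized (one external pair, fixed centres): single-mesh tooth geometry, m = 2.702, N1 = 69, N2 = 68
base radii: r_b1 = 89.806893, r_b2 = 88.505344
tip radii: r_a1 = 95.921000, r_a2 = 94.570000
no profile shift: α' = α, a' = a
action lengths: √(r_a1²−r_b1²) = 33.698073, √(r_a2²−r_b2²) = 33.320998
base pitch p_b = π·m·cos α = 8.177875
CR = (33.698073 + 33.320998 − 185.087000·sin 15.55000°)/8.177875 = 2.127826
contact ratio ≈ 2.1278

2.1278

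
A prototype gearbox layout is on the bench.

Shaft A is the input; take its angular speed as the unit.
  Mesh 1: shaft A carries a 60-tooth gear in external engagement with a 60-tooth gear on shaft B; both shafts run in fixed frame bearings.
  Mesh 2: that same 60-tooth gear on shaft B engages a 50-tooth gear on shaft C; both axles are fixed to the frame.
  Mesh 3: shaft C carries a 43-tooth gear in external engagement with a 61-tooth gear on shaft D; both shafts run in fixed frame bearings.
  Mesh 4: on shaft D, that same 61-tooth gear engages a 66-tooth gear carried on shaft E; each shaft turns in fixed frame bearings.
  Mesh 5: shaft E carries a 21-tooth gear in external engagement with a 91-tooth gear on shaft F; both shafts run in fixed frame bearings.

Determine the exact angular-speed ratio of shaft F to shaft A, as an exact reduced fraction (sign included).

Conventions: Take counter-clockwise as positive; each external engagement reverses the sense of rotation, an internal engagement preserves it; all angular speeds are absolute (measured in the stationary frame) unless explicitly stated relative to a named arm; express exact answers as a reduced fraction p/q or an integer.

class = fixed-axis compound train [5 meshes; 5 ratios multiply, 5 sense flips]
mesh 1 [60T→60T]: running ratio 1, sense −
mesh 2 [60T→50T]: running ratio 6/5, sense +
mesh 3 [43T→61T]: running ratio 258/305, sense −
mesh 4 [61T→66T]: running ratio 43/55, sense +
mesh 5 [21T→91T]: running ratio 129/715, sense −
ω_out/ω_in = -129/715

-129/715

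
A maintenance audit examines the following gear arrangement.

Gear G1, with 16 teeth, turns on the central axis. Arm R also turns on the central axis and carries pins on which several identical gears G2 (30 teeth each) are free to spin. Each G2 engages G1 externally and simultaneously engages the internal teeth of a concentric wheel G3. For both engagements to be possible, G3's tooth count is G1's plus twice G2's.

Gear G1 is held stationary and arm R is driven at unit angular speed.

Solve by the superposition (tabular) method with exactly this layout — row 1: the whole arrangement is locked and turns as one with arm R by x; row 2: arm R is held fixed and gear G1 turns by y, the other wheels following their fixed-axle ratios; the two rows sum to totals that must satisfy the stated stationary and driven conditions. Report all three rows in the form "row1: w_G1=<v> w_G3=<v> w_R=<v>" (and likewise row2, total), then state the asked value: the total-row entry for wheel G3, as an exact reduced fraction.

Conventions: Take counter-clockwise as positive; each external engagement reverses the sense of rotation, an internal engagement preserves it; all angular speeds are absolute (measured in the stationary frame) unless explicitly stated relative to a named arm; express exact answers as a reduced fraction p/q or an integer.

row1: w_G1=1 w_G3=1 w_R=1
row2: w_G1=-1 w_G3=4/19 w_R=0
total: w_G1=0 w_G3=23/19 w_R=1
asked value: 23/19

planetary set (16T centre, 30T on arm, 76T internal) — Willis relation
superposition row 1 [locked train]: every member turns x
superposition row 2 [arm held]: sun y, ring −(16/76)·y, arm 0
boundary: total ω_sun = x + y = 0 and total ω_arm = x = 1  ⇒  y = -1, x = 1
row 2 ring = −(16/76)·(-1) = 4/19
totals (row 1 + row 2): sun 1 + (-1) = 0, ring 1 + 4/19 = 23/19, arm 1 + 0 = 1
asked cell (total, ring) = 23/19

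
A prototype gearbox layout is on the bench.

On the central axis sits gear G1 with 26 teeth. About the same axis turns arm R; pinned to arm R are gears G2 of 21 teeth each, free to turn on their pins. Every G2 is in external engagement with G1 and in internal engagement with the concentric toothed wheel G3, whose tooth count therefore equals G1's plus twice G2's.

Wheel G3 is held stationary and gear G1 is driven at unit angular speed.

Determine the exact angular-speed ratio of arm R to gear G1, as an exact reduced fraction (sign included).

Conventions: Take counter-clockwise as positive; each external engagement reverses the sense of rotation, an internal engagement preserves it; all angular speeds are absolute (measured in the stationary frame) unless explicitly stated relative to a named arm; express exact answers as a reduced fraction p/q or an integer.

recognized (axles ride arm R): planetary set, 26/21/68 teeth
ring teeth: 26 + 2·21 = 68
26(ω_sun−ω_arm) = −68(ω_ring−ω_arm),  ω_ring = 0, ω_sun = 1
26(1−ω_arm) = −68(0−ω_arm)  ⇒  94·ω_arm = 26  ⇒  ω_arm = 13/47
ω_out/ω_in = 13/47

13/47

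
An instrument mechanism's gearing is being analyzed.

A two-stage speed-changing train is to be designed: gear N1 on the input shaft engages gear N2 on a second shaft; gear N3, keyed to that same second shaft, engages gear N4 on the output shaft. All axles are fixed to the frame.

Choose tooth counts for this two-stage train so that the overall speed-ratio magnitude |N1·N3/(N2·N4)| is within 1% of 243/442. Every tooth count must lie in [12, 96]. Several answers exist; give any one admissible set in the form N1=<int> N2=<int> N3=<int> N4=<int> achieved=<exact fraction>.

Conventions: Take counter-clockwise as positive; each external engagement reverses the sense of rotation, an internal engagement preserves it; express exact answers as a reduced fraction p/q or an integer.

topology: fixed-axis compound train — 2 stages, target 243/442
target = 243/442 in lowest terms: an exact hit needs N1·N3 = k·243 and N2·N4 = k·442 for one integer k, every count in [12, 96]; additionally prefer no 1:1 stage (N1 ≠ N2, N3 ≠ N4)
k = 1: no 1:1-free in-range split of k·243 and k·442 into factor pairs; take k = 2
k = 2: N1·N3 = 486 = 18·27, N2·N4 = 884 = 13·68
achieved = 18·27/(13·68) = 243/442; |achieved − target| = 0 ≤ 243/44200 ✓

N1=18 N2=13 N3=27 N4=68 achieved=243/442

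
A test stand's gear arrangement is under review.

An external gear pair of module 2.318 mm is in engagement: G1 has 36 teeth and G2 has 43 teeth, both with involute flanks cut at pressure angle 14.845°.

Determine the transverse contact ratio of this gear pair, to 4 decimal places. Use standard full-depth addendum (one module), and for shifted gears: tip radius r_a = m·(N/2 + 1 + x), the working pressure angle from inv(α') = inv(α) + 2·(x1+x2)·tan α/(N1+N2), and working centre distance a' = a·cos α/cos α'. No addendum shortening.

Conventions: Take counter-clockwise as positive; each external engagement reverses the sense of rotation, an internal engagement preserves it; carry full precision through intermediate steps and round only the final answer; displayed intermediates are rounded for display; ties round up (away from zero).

2.0204

single-mesh involute tooth geometry (36T engaging 43T at module 2.318)
base radii: r_b1 = 40.331356, r_b2 = 48.173564
tip radii: r_a1 = 44.042000, r_a2 = 52.155000
no profile shift: α' = α, a' = a
action lengths: √(r_a1²−r_b1²) = 17.694053, √(r_a2²−r_b2²) = 19.986290
base pitch p_b = π·m·cos α = 7.039149
CR = (17.694053 + 19.986290 − 91.561000·sin 14.84500°)/7.039149 = 2.020408
contact ratio ≈ 2.0204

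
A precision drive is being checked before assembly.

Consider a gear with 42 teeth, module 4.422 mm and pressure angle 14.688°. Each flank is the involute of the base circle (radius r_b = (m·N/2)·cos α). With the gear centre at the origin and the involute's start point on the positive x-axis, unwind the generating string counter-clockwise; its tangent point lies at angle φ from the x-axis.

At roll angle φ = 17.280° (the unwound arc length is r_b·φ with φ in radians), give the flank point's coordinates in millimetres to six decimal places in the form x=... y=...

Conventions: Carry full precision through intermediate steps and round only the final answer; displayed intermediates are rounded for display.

class = single-mesh tooth geometry [base-circle involute, m = 4.422, 42T]
pitch radius r_p = m·N/2 = 4.422·42/2 = 92.862000
base radius r_b = r_p·cos α = 92.862000·cos 14.688° = 89.827351
roll angle φ = 17.280° = 0.30159289 rad
x = r_b·(cos φ + φ·sin φ) = 93.820193
y = r_b·(sin φ − φ·cos φ) = 0.813945

x=93.820193 y=0.813945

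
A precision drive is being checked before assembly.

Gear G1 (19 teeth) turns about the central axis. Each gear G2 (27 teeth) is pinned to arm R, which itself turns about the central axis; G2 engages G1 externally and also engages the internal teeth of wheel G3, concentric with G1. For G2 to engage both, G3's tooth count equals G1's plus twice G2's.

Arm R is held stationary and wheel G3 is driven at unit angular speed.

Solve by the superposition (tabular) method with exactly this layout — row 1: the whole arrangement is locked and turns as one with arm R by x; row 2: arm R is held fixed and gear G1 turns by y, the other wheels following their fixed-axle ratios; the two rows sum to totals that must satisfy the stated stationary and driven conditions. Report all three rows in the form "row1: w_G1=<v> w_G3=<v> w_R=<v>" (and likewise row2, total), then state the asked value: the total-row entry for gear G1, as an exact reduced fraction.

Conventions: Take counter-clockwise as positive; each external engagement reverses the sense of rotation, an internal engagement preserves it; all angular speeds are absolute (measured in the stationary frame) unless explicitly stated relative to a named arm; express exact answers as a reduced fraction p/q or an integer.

planetary set (19T centre, 27T on arm, 73T internal) — Willis relation
superposition row 1 [locked train]: every member turns x
row 2 — arm fixed, fixed-axis ratios: sun y, ring −(19/73)·y, arm 0
boundary: total ω_arm = x = 0 and total ω_ring = x − (19/73)·y = 1  ⇒  y = -73/19, x = 0
row 2 ring = −(19/73)·(-73/19) = 1
totals (row 1 + row 2): sun 0 + (-73/19) = -73/19, ring 0 + 1 = 1, arm 0 + 0 = 0
asked cell (total, sun) = -73/19

row1: w_G1=0 w_G3=0 w_R=0
row2: w_G1=-73/19 w_G3=1 w_R=0
total: w_G1=-73/19 w_G3=1 w_R=0
asked value: -73/19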